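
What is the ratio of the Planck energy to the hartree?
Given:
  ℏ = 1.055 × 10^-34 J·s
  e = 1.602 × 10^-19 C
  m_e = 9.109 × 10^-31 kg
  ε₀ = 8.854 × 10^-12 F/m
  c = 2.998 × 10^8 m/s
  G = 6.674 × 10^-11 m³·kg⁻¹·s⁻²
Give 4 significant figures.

Planck energy: E_P = √(ℏc⁵/G) = 1.957 × 10^9 J
hartree: E_h = m_e e⁴/(4πε₀ℏ)² = 4.354 × 10^-18 J
ratio = 1.957 × 10^9 / 4.354 × 10^-18 = 4.494 × 10^26

4.494 × 10^26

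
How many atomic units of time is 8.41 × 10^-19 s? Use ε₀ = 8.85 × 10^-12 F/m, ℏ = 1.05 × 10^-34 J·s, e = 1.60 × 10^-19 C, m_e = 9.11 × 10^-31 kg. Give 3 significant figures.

atomic unit of time: τ_au = (4πε₀)²ℏ³/(m_e e⁴) = 2.40 × 10^-17 s.
8.41 × 10^-19 / 2.40 × 10^-17 = 0.0351

0.0351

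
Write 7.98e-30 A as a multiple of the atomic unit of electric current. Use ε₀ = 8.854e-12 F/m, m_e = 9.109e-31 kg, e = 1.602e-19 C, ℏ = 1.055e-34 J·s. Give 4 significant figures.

1.207e-27

atomic unit of electric current: I_au = e E_h/ℏ = m_e e⁵/((4πε₀)²ℏ³) = 6.612e-3 A.
7.98e-30 / 6.612e-3 = 1.207e-27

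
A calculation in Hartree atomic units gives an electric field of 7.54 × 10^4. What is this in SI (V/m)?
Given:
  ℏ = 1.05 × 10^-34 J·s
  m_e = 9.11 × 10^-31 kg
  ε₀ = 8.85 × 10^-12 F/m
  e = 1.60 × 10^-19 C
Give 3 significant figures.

3.92 × 10^16 V/m

One atomic unit of electric field: E_au = E_h/(e a₀) = m_e²e⁵/((4πε₀)³ℏ⁴) = 5.20 × 10^11 V/m.
7.54 × 10^4 × 5.20 × 10^11 V/m = 3.92 × 10^16 V/m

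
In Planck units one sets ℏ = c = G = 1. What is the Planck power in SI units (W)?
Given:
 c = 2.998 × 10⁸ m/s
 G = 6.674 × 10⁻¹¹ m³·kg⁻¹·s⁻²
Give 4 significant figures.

3.629 × 10⁵² W

P_P = c⁵/G
  = 2.422 × 10⁴² / 6.674 × 10⁻¹¹
  = 3.629 × 10⁵² W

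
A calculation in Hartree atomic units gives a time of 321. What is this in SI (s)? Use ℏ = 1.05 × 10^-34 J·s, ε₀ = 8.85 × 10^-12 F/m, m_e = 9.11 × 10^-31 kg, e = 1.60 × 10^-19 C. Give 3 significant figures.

One atomic unit of time: τ_au = (4πε₀)²ℏ³/(m_e e⁴) = 2.40 × 10^-17 s.
321 × 2.40 × 10^-17 s = 7.70 × 10^-15 s

7.70 × 10^-15 s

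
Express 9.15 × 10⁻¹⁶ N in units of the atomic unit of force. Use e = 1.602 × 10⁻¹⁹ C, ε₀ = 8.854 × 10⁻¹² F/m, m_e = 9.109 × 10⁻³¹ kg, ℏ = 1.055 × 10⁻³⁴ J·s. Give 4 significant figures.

atomic unit of force: F_au = E_h/a₀ = m_e²e⁶/((4πε₀)³ℏ⁴) = 8.220 × 10⁻⁸ N.
9.15 × 10⁻¹⁶ / 8.220 × 10⁻⁸ = 1.113 × 10⁻⁸

1.113 × 10⁻⁸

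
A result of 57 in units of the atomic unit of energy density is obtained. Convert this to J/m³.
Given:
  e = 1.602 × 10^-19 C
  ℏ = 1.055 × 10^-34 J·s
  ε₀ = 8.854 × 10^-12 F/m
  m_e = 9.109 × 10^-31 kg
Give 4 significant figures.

One atomic unit of energy density: u_au = E_h/a₀³ = m_e⁴e¹⁰/((4πε₀)⁵ℏ⁸) = 2.929 × 10^13 J/m³.
57 × 2.929 × 10^13 J/m³ = 1.670 × 10^15 J/m³

1.670 × 10^15 J/m³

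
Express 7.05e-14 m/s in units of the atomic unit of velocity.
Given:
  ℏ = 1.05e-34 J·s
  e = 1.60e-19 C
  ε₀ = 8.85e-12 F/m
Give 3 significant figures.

3.22e-20

atomic unit of velocity: v_au = e²/(4πε₀ℏ) = 2.19e6 m/s.
7.05e-14 / 2.19e6 = 3.22e-20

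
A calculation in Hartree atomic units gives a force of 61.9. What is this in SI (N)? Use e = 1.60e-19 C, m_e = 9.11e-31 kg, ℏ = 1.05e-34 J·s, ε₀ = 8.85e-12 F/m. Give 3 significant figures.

5.16e-6 N

One atomic unit of force: F_au = E_h/a₀ = m_e²e⁶/((4πε₀)³ℏ⁴) = 8.33e-8 N.
61.9 × 8.33e-8 N = 5.16e-6 N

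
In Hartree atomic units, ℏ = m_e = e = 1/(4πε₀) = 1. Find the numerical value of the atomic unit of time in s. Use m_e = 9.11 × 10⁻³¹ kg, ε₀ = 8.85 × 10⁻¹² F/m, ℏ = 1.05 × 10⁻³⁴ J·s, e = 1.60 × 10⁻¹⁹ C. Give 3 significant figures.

From ℏ = m_e = e = 1/(4πε₀) = 1 the time scale is τ_au = (4πε₀)²ℏ³/(m_e e⁴).
E_h = 4.38 × 10⁻¹⁸ J
ℏ/E_h = 2.40 × 10⁻¹⁷ s

2.40 × 10⁻¹⁷ s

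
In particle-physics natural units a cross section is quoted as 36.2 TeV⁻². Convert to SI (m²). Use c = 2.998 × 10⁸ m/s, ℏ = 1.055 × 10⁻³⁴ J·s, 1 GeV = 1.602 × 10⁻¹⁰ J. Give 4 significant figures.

1.411 × 10⁻³⁶ m²

Area is [L]² = [E]⁻²·(ℏc)²; restore (ℏc)².
1 GeV⁻² → (ℏc)² × (1 GeV in J)⁻² = 3.898 × 10⁻³² m².
Convert the energy scale: 36.2 TeV⁻² = 3.62 × 10⁻⁵ GeV⁻².
Result: 3.62 × 10⁻⁵ × 3.898 × 10⁻³² = 1.411 × 10⁻³⁶ m².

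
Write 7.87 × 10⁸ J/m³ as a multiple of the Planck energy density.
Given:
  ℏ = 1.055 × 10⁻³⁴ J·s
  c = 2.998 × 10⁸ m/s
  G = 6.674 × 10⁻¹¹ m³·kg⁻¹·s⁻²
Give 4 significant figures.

1.699 × 10⁻¹⁰⁵

Planck energy density: u_P = c⁷/(ℏG²) = 4.632 × 10¹¹³ J/m³.
7.87 × 10⁸ / 4.632 × 10¹¹³ = 1.699 × 10⁻¹⁰⁵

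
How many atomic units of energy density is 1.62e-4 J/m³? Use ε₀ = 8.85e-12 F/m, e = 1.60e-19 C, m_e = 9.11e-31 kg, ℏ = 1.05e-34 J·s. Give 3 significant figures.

atomic unit of energy density: u_au = E_h/a₀³ = m_e⁴e¹⁰/((4πε₀)⁵ℏ⁸) = 3.01e13 J/m³.
1.62e-4 / 3.01e13 = 5.38e-18

5.38e-18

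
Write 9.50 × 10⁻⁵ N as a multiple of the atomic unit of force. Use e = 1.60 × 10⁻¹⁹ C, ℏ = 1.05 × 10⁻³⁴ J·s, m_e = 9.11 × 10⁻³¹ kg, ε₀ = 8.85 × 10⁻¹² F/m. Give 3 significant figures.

1.14 × 10³

atomic unit of force: F_au = E_h/a₀ = m_e²e⁶/((4πε₀)³ℏ⁴) = 8.33 × 10⁻⁸ N.
9.50 × 10⁻⁵ / 8.33 × 10⁻⁸ = 1.14 × 10³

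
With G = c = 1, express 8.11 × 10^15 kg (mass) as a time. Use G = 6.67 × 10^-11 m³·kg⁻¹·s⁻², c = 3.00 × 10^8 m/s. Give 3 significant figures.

2.00 × 10^-20 s

Mass → time via G/c³.
8.11 × 10^15 kg × (G/c³) = 2.00 × 10^-20 s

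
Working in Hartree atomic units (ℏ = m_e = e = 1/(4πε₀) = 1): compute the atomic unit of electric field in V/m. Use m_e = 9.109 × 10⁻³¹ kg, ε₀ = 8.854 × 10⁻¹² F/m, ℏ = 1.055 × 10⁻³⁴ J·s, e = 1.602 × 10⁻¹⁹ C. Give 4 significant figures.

5.131 × 10¹¹ V/m

Dimensional analysis gives E_au = E_h/(e a₀) = m_e²e⁵/((4πε₀)³ℏ⁴).
E_h = 4.354 × 10⁻¹⁸ J
a₀ = 5.297 × 10⁻¹¹ m
E_h/(e·a₀) = 5.131 × 10¹¹ V/m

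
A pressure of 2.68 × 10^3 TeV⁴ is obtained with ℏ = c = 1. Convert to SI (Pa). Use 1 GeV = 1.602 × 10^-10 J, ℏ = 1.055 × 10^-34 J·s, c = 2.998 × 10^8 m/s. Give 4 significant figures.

5.579 × 10^52 Pa

Pressure is [E]/[L]³ = [E]⁴/(ℏc)³.
1 GeV⁴ → 1/(ℏc)³ × (1 GeV in J)⁴ = 2.082 × 10^37 Pa.
Convert the energy scale: 2.68 × 10^3 TeV⁴ = 2.68 × 10^15 GeV⁴.
Result: 2.68 × 10^15 × 2.082 × 10^37 = 5.579 × 10^52 Pa.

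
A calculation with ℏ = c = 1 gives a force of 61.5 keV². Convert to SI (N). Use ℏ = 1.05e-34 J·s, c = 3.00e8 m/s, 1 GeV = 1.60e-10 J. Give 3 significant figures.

5.00e-5 N

Force is [E]/[L] = [E]²/(ℏc); restore (ℏc)⁻¹.
1 GeV² → 1/(ℏc) × (1 GeV in J)² = 8.13e5 N.
Convert the energy scale: 61.5 keV² = 6.15e-11 GeV².
Result: 6.15e-11 × 8.13e5 = 5.00e-5 N.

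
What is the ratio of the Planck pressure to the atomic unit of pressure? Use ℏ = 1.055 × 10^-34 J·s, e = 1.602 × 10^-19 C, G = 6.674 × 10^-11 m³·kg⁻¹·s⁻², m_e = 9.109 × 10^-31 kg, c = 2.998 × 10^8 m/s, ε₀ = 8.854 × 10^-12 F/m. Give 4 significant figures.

Planck pressure: p_P = c⁷/(ℏG²) = 4.632 × 10^113 Pa
atomic unit of pressure: P_au = E_h/a₀³ = m_e⁴e¹⁰/((4πε₀)⁵ℏ⁸) = 2.929 × 10^13 Pa
ratio = 4.632 × 10^113 / 2.929 × 10^13 = 1.581 × 10^100

1.581 × 10^100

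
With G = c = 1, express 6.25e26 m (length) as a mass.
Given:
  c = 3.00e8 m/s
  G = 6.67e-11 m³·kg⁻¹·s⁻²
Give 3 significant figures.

8.43e53 kg

Length → mass via c²/G.
6.25e26 m × (c²/G) = 8.43e53 kg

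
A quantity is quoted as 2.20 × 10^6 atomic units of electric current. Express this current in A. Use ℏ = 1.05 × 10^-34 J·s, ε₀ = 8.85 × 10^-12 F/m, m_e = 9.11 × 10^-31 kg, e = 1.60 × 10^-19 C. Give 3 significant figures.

One atomic unit of electric current: I_au = e E_h/ℏ = m_e e⁵/((4πε₀)²ℏ³) = 6.67 × 10^-3 A.
2.20 × 10^6 × 6.67 × 10^-3 A = 1.47 × 10^4 A

1.47 × 10^4 A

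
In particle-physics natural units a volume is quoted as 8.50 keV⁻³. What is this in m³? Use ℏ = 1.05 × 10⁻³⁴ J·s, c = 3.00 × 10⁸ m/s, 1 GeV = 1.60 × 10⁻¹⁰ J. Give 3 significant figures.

Volume is [L]³ = [E]⁻³·(ℏc)³.
1 GeV⁻³ → (ℏc)³ × (1 GeV in J)⁻³ = 7.63 × 10⁻⁴⁸ m³.
Convert the energy scale: 8.50 keV⁻³ = 8.50 × 10¹⁸ GeV⁻³.
Result: 8.50 × 10¹⁸ × 7.63 × 10⁻⁴⁸ = 6.49 × 10⁻²⁹ m³.

6.49 × 10⁻²⁹ m³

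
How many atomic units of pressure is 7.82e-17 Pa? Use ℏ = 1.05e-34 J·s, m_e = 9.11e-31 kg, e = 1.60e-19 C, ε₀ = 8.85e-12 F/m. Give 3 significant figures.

2.60e-30

atomic unit of pressure: P_au = E_h/a₀³ = m_e⁴e¹⁰/((4πε₀)⁵ℏ⁸) = 3.01e13 Pa.
7.82e-17 / 3.01e13 = 2.60e-30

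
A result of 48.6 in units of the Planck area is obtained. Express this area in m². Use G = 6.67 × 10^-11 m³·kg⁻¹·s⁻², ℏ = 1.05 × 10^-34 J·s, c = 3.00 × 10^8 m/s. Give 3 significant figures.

1.26 × 10^-68 m²

One Planck area: A_P = ℏG/c³ = 2.59 × 10^-70 m².
48.6 × 2.59 × 10^-70 m² = 1.26 × 10^-68 m²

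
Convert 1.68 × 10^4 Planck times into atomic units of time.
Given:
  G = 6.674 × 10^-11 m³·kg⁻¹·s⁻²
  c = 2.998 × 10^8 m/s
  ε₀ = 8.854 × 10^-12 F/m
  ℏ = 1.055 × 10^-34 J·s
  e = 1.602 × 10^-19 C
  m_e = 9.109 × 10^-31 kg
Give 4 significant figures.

Planck time: t_P = √(ℏG/c⁵) = 5.392 × 10^-44 s
atomic unit of time: τ_au = (4πε₀)²ℏ³/(m_e e⁴) = 2.423 × 10^-17 s
1.68 × 10^4 × 5.392 × 10^-44 / 2.423 × 10^-17 = 3.739 × 10^-23

3.739 × 10^-23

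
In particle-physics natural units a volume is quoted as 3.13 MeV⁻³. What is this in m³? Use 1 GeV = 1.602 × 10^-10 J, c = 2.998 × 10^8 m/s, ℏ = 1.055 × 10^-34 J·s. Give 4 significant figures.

Volume is [L]³ = [E]⁻³·(ℏc)³.
1 GeV⁻³ → (ℏc)³ × (1 GeV in J)⁻³ = 7.696 × 10^-48 m³.
Convert the energy scale: 3.13 MeV⁻³ = 3.13 × 10^9 GeV⁻³.
Result: 3.13 × 10^9 × 7.696 × 10^-48 = 2.409 × 10^-38 m³.

2.409 × 10^-38 m³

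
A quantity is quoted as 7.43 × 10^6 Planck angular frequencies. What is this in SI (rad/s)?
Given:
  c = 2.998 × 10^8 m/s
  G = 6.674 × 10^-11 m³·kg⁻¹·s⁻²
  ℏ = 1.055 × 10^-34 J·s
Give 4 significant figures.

One Planck angular frequency: ω_P = √(c⁵/(ℏG)) = 1.855 × 10^43 rad/s.
7.43 × 10^6 × 1.855 × 10^43 rad/s = 1.378 × 10^50 rad/s

1.378 × 10^50 rad/s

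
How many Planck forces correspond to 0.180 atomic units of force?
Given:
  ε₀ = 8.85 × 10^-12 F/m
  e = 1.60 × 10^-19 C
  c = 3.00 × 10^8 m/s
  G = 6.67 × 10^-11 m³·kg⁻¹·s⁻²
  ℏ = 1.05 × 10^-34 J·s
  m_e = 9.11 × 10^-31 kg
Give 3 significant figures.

1.23 × 10^-52

atomic unit of force: F_au = E_h/a₀ = m_e²e⁶/((4πε₀)³ℏ⁴) = 8.33 × 10^-8 N
Planck force: F_P = c⁴/G = 1.21 × 10^44 N
0.180 × 8.33 × 10^-8 / 1.21 × 10^44 = 1.23 × 10^-52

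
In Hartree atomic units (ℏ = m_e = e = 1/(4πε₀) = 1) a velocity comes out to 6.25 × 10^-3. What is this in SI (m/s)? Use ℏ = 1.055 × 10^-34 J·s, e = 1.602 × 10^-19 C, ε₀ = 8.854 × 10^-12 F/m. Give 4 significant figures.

1.366 × 10^4 m/s

One atomic unit of velocity: v_au = e²/(4πε₀ℏ) = 2.186 × 10^6 m/s.
6.25 × 10^-3 × 2.186 × 10^6 m/s = 1.366 × 10^4 m/s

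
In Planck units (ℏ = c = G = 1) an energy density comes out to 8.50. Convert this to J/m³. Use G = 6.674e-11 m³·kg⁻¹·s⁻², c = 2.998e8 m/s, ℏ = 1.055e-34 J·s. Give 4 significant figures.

One Planck energy density: u_P = c⁷/(ℏG²) = 4.632e113 J/m³.
8.50 × 4.632e113 J/m³ = 3.937e114 J/m³

3.937e114 J/m³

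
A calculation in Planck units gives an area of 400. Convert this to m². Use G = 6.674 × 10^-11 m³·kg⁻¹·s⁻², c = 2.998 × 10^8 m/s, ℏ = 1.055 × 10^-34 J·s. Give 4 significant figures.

One Planck area: A_P = ℏG/c³ = 2.613 × 10^-70 m².
400 × 2.613 × 10^-70 m² = 1.045 × 10^-67 m²

1.045 × 10^-67 m²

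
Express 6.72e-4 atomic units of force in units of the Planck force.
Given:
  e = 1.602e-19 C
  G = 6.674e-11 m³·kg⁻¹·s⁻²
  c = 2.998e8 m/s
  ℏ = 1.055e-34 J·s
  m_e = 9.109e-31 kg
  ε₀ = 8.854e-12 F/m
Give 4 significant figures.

4.563e-55

atomic unit of force: F_au = E_h/a₀ = m_e²e⁶/((4πε₀)³ℏ⁴) = 8.220e-8 N
Planck force: F_P = c⁴/G = 1.210e44 N
6.72e-4 × 8.220e-8 / 1.210e44 = 4.563e-55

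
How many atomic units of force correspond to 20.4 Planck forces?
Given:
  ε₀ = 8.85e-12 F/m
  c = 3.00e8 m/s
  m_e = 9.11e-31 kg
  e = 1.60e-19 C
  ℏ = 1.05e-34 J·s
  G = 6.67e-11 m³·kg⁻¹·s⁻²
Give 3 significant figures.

Planck force: F_P = c⁴/G = 1.21e44 N
atomic unit of force: F_au = E_h/a₀ = m_e²e⁶/((4πε₀)³ℏ⁴) = 8.33e-8 N
20.4 × 1.21e44 / 8.33e-8 = 2.97e52

2.97e52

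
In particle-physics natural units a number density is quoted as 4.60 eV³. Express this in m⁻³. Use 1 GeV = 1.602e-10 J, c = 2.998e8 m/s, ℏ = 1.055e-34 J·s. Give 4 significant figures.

5.977e20 m⁻³

Number density is [L]⁻³ = [E]³/(ℏc)³.
1 GeV³ → 1/(ℏc)³ × (1 GeV in J)³ = 1.299e47 m⁻³.
Convert the energy scale: 4.60 eV³ = 4.60e-27 GeV³.
Result: 4.60e-27 × 1.299e47 = 5.977e20 m⁻³.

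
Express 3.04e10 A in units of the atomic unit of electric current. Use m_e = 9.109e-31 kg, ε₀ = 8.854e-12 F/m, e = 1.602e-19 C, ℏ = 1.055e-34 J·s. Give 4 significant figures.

4.598e12

atomic unit of electric current: I_au = e E_h/ℏ = m_e e⁵/((4πε₀)²ℏ³) = 6.612e-3 A.
3.04e10 / 6.612e-3 = 4.598e12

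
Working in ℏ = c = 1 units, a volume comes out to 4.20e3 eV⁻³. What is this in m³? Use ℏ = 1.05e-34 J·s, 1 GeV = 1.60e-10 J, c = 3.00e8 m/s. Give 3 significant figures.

Volume is [L]³ = [E]⁻³·(ℏc)³.
1 GeV⁻³ → (ℏc)³ × (1 GeV in J)⁻³ = 7.63e-48 m³.
Convert the energy scale: 4.20e3 eV⁻³ = 4.20e30 GeV⁻³.
Result: 4.20e30 × 7.63e-48 = 3.20e-17 m³.

3.20e-17 m³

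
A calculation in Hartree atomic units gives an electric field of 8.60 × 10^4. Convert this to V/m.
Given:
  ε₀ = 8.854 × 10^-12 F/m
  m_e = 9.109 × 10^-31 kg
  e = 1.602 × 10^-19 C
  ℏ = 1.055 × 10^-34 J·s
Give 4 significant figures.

One atomic unit of electric field: E_au = E_h/(e a₀) = m_e²e⁵/((4πε₀)³ℏ⁴) = 5.131 × 10^11 V/m.
8.60 × 10^4 × 5.131 × 10^11 V/m = 4.413 × 10^16 V/m

4.413 × 10^16 V/m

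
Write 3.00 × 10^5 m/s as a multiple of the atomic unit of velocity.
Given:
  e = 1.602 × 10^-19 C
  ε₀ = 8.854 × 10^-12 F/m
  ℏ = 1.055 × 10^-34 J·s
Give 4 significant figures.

0.1372

atomic unit of velocity: v_au = e²/(4πε₀ℏ) = 2.186 × 10^6 m/s.
3.00 × 10^5 / 2.186 × 10^6 = 0.1372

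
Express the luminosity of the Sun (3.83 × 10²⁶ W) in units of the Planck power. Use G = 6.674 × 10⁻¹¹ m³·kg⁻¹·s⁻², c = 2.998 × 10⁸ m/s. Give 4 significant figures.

1.055 × 10⁻²⁶

Planck power: P_P = c⁵/G = 3.629 × 10⁵² W.
3.83 × 10²⁶ / 3.629 × 10⁵² = 1.055 × 10⁻²⁶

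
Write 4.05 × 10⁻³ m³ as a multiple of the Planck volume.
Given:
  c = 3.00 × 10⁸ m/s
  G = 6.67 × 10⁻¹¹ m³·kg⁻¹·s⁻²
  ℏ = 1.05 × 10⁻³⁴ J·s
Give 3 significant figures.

9.69 × 10¹⁰¹

Planck volume: V_P = (ℏG/c³)^(3/2) = 4.18 × 10⁻¹⁰⁵ m³.
4.05 × 10⁻³ / 4.18 × 10⁻¹⁰⁵ = 9.69 × 10¹⁰¹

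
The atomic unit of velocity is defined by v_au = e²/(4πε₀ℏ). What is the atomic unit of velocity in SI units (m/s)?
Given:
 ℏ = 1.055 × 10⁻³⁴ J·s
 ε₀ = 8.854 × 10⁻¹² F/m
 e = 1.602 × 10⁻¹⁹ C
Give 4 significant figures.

v_au = e²/(4πε₀ℏ)
  = 2.566 × 10⁻³⁸ / 1.174 × 10⁻⁴⁴
  = 2.186 × 10⁶ m/s

2.186 × 10⁶ m/s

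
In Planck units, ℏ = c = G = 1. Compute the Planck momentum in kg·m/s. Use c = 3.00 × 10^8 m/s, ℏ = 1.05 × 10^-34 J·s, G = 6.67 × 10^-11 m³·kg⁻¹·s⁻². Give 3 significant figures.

From ℏ = c = G = 1 the momentum scale is p_P = √(ℏc³/G).
  = √(42.5)
  = 6.52 kg·m/s

6.52 kg·m/s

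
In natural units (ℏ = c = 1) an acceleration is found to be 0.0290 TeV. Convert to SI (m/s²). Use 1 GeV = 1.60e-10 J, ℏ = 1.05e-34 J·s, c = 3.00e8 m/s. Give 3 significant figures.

Acceleration is [L]/[T]² = c·[E]/ℏ.
1 GeV → c/ℏ × (1 GeV in J) = 4.57e32 m/s².
Convert the energy scale: 0.0290 TeV = 29 GeV.
Result: 29 × 4.57e32 = 1.33e34 m/s².

1.33e34 m/s²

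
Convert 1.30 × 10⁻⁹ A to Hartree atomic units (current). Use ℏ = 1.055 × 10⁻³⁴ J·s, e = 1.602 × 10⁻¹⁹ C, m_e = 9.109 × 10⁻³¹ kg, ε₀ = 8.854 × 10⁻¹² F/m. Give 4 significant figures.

atomic unit of electric current: I_au = e E_h/ℏ = m_e e⁵/((4πε₀)²ℏ³) = 6.612 × 10⁻³ A.
1.30 × 10⁻⁹ / 6.612 × 10⁻³ = 1.966 × 10⁻⁷

1.966 × 10⁻⁷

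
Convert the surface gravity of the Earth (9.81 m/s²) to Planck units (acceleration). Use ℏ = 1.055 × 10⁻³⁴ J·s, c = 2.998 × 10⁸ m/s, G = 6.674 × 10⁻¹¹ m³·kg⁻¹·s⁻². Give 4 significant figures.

1.764 × 10⁻⁵¹

Planck acceleration: a_P = √(c⁷/(ℏG)) = 5.560 × 10⁵¹ m/s².
9.81 / 5.560 × 10⁵¹ = 1.764 × 10⁻⁵¹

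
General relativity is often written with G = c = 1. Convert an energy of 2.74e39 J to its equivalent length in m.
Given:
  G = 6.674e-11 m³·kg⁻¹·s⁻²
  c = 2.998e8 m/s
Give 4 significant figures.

2.264e-5 m

Energy → length via G/c⁴.
2.74e39 J × (G/c⁴) = 2.264e-5 m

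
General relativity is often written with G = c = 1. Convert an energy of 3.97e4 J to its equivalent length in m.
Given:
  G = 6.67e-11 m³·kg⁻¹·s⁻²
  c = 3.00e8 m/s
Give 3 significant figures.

Energy → length via G/c⁴.
3.97e4 J × (G/c⁴) = 3.27e-40 m

3.27e-40 m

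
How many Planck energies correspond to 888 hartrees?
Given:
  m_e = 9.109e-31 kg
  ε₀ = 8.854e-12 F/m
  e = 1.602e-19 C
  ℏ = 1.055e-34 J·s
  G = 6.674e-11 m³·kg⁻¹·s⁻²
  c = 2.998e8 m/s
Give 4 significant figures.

hartree: E_h = m_e e⁴/(4πε₀ℏ)² = 4.354e-18 J
Planck energy: E_P = √(ℏc⁵/G) = 1.957e9 J
888 × 4.354e-18 / 1.957e9 = 1.976e-24

1.976e-24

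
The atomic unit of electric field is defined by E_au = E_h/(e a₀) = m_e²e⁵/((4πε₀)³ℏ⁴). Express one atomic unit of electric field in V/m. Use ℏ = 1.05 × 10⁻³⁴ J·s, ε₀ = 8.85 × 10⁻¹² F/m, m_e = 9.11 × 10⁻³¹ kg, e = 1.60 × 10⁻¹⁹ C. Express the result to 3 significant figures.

E_au = E_h/(e a₀) = m_e²e⁵/((4πε₀)³ℏ⁴)
E_h = 4.38 × 10⁻¹⁸ J
a₀ = 5.26 × 10⁻¹¹ m
E_h/(e·a₀) = 5.20 × 10¹¹ V/m

5.20 × 10¹¹ V/m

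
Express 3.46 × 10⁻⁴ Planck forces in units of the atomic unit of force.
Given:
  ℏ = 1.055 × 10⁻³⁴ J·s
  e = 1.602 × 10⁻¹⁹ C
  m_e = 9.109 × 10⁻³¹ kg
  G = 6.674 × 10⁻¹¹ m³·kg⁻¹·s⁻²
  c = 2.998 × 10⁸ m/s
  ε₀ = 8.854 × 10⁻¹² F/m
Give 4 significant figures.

5.095 × 10⁴⁷

Planck force: F_P = c⁴/G = 1.210 × 10⁴⁴ N
atomic unit of force: F_au = E_h/a₀ = m_e²e⁶/((4πε₀)³ℏ⁴) = 8.220 × 10⁻⁸ N
3.46 × 10⁻⁴ × 1.210 × 10⁴⁴ / 8.220 × 10⁻⁸ = 5.095 × 10⁴⁷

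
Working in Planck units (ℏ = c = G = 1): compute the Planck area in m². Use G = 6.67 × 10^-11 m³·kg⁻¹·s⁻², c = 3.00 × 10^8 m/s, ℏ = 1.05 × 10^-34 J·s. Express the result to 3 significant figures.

The unique combination of the constants set to 1 with dimensions of area is A_P = ℏG/c³.
  = 7.00 × 10^-45 / 2.70 × 10^25
  = 2.59 × 10^-70 m²

2.59 × 10^-70 m²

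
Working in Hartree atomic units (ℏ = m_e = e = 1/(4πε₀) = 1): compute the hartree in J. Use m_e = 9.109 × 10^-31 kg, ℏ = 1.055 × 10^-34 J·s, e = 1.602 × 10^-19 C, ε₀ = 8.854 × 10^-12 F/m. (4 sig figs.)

From ℏ = m_e = e = 1/(4πε₀) = 1 the energy scale is E_h = m_e e⁴/(4πε₀ℏ)².
  = 6.000 × 10^-106 / 1.378 × 10^-88
  = 4.354 × 10^-18 J

4.354 × 10^-18 J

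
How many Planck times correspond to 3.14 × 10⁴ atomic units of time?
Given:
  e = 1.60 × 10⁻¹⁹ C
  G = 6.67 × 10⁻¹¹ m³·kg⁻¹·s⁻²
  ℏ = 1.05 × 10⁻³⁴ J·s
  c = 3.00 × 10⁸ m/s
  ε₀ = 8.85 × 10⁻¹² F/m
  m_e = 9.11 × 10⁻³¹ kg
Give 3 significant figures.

atomic unit of time: τ_au = (4πε₀)²ℏ³/(m_e e⁴) = 2.40 × 10⁻¹⁷ s
Planck time: t_P = √(ℏG/c⁵) = 5.37 × 10⁻⁴⁴ s
3.14 × 10⁴ × 2.40 × 10⁻¹⁷ / 5.37 × 10⁻⁴⁴ = 1.40 × 10³¹

1.40 × 10³¹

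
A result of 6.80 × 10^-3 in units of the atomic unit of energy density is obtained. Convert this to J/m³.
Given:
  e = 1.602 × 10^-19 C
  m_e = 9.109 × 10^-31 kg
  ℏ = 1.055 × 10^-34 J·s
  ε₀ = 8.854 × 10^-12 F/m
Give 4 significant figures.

1.992 × 10^11 J/m³

One atomic unit of energy density: u_au = E_h/a₀³ = m_e⁴e¹⁰/((4πε₀)⁵ℏ⁸) = 2.929 × 10^13 J/m³.
6.80 × 10^-3 × 2.929 × 10^13 J/m³ = 1.992 × 10^11 J/m³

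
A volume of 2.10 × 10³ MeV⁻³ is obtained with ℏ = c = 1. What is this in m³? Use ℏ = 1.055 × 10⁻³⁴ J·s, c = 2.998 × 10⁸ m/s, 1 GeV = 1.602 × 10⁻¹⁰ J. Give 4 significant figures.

1.616 × 10⁻³⁵ m³

Volume is [L]³ = [E]⁻³·(ℏc)³.
1 GeV⁻³ → (ℏc)³ × (1 GeV in J)⁻³ = 7.696 × 10⁻⁴⁸ m³.
Convert the energy scale: 2.10 × 10³ MeV⁻³ = 2.10 × 10¹² GeV⁻³.
Result: 2.10 × 10¹² × 7.696 × 10⁻⁴⁸ = 1.616 × 10⁻³⁵ m³.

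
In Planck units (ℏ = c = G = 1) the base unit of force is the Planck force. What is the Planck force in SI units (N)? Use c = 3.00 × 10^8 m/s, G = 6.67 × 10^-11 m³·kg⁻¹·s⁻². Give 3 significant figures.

F_P = c⁴/G
  = 8.10 × 10^33 / 6.67 × 10^-11
  = 1.21 × 10^44 N

1.21 × 10^44 N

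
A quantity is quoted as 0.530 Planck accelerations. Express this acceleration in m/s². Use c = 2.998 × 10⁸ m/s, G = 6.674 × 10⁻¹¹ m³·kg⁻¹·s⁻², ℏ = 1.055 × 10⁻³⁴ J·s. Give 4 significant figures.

2.947 × 10⁵¹ m/s²

One Planck acceleration: a_P = √(c⁷/(ℏG)) = 5.560 × 10⁵¹ m/s².
0.530 × 5.560 × 10⁵¹ m/s² = 2.947 × 10⁵¹ m/s²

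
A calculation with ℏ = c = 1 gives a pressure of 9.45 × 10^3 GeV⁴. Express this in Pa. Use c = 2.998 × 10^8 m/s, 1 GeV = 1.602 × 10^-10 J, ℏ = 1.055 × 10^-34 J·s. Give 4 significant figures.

Pressure is [E]/[L]³ = [E]⁴/(ℏc)³.
1 GeV⁴ → 1/(ℏc)³ × (1 GeV in J)⁴ = 2.082 × 10^37 Pa.
Result: 9.45 × 10^3 × 2.082 × 10^37 = 1.967 × 10^41 Pa.

1.967 × 10^41 Pa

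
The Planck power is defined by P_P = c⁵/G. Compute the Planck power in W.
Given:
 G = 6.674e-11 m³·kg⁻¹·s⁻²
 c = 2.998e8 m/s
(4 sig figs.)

3.629e52 W

P_P = c⁵/G
  = 2.422e42 / 6.674e-11
  = 3.629e52 W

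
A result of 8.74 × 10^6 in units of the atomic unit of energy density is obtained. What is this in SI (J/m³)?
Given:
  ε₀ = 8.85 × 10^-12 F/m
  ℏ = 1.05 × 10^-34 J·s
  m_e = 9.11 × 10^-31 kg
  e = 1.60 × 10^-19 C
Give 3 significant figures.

2.63 × 10^20 J/m³

One atomic unit of energy density: u_au = E_h/a₀³ = m_e⁴e¹⁰/((4πε₀)⁵ℏ⁸) = 3.01 × 10^13 J/m³.
8.74 × 10^6 × 3.01 × 10^13 J/m³ = 2.63 × 10^20 J/m³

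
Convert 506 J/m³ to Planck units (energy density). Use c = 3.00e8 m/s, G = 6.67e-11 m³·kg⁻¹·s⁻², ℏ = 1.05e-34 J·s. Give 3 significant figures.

Planck energy density: u_P = c⁷/(ℏG²) = 4.68e113 J/m³.
506 / 4.68e113 = 1.08e-111

1.08e-111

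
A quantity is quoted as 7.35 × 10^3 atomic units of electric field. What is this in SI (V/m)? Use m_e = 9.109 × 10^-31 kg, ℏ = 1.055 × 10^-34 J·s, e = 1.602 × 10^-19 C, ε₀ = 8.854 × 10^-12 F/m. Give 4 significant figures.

3.771 × 10^15 V/m

One atomic unit of electric field: E_au = E_h/(e a₀) = m_e²e⁵/((4πε₀)³ℏ⁴) = 5.131 × 10^11 V/m.
7.35 × 10^3 × 5.131 × 10^11 V/m = 3.771 × 10^15 V/m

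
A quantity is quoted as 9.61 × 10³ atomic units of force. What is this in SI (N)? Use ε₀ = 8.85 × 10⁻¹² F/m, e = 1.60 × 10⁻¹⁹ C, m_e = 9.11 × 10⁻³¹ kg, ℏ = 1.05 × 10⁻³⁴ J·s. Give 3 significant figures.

8.00 × 10⁻⁴ N

One atomic unit of force: F_au = E_h/a₀ = m_e²e⁶/((4πε₀)³ℏ⁴) = 8.33 × 10⁻⁸ N.
9.61 × 10³ × 8.33 × 10⁻⁸ N = 8.00 × 10⁻⁴ N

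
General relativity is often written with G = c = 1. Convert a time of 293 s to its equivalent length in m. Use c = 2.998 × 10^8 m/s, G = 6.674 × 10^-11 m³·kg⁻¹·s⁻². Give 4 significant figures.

8.784 × 10^10 m

Time → length via c.
293 s × (c) = 8.784 × 10^10 m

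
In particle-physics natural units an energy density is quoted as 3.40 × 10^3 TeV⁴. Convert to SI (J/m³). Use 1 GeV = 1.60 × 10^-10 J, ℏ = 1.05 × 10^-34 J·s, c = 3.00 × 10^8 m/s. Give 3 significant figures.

[E]/[L]³ = [E]⁴/(ℏc)³; restore (ℏc)⁻³.
1 GeV⁴ → 1/(ℏc)³ × (1 GeV in J)⁴ = 2.10 × 10^37 J/m³.
Convert the energy scale: 3.40 × 10^3 TeV⁴ = 3.40 × 10^15 GeV⁴.
Result: 3.40 × 10^15 × 2.10 × 10^37 = 7.13 × 10^52 J/m³.

7.13 × 10^52 J/m³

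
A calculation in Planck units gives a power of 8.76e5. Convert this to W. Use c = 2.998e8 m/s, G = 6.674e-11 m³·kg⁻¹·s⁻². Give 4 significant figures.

One Planck power: P_P = c⁵/G = 3.629e52 W.
8.76e5 × 3.629e52 W = 3.179e58 W

3.179e58 W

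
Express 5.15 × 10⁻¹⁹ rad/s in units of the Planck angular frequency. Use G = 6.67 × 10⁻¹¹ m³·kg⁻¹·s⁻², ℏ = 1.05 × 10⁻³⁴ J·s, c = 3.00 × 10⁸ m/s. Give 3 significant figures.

Planck angular frequency: ω_P = √(c⁵/(ℏG)) = 1.86 × 10⁴³ rad/s.
5.15 × 10⁻¹⁹ / 1.86 × 10⁴³ = 2.76 × 10⁻⁶²

2.76 × 10⁻⁶²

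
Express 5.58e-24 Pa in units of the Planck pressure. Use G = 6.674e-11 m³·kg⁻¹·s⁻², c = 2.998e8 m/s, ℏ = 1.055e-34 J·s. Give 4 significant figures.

1.205e-137

Planck pressure: p_P = c⁷/(ℏG²) = 4.632e113 Pa.
5.58e-24 / 4.632e113 = 1.205e-137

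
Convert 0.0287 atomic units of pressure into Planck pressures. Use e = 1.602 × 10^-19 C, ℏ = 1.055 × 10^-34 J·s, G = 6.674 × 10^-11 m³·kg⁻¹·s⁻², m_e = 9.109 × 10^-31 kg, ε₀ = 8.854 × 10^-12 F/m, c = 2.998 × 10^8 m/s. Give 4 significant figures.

atomic unit of pressure: P_au = E_h/a₀³ = m_e⁴e¹⁰/((4πε₀)⁵ℏ⁸) = 2.929 × 10^13 Pa
Planck pressure: p_P = c⁷/(ℏG²) = 4.632 × 10^113 Pa
0.0287 × 2.929 × 10^13 / 4.632 × 10^113 = 1.815 × 10^-102

1.815 × 10^-102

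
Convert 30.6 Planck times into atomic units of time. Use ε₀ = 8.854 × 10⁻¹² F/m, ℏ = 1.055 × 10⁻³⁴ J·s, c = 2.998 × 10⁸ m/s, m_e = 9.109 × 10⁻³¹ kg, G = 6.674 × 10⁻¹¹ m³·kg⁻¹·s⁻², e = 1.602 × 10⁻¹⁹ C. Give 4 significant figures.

6.810 × 10⁻²⁶

Planck time: t_P = √(ℏG/c⁵) = 5.392 × 10⁻⁴⁴ s
atomic unit of time: τ_au = (4πε₀)²ℏ³/(m_e e⁴) = 2.423 × 10⁻¹⁷ s
30.6 × 5.392 × 10⁻⁴⁴ / 2.423 × 10⁻¹⁷ = 6.810 × 10⁻²⁶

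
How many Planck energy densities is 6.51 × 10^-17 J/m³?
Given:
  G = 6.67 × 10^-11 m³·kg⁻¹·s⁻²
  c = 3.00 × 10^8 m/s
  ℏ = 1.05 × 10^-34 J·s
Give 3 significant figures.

1.39 × 10^-130

Planck energy density: u_P = c⁷/(ℏG²) = 4.68 × 10^113 J/m³.
6.51 × 10^-17 / 4.68 × 10^113 = 1.39 × 10^-130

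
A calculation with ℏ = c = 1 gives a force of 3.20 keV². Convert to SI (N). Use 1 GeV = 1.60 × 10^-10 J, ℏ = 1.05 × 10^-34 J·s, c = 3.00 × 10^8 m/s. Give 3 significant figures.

Force is [E]/[L] = [E]²/(ℏc); restore (ℏc)⁻¹.
1 GeV² → 1/(ℏc) × (1 GeV in J)² = 8.13 × 10^5 N.
Convert the energy scale: 3.20 keV² = 3.20 × 10^-12 GeV².
Result: 3.20 × 10^-12 × 8.13 × 10^5 = 2.60 × 10^-6 N.

2.60 × 10^-6 N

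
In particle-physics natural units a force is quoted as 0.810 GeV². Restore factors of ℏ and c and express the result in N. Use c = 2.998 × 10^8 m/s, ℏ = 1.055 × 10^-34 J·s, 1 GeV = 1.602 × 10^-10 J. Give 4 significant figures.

Force is [E]/[L] = [E]²/(ℏc); restore (ℏc)⁻¹.
1 GeV² → 1/(ℏc) × (1 GeV in J)² = 8.114 × 10^5 N.
Result: 0.810 × 8.114 × 10^5 = 6.572 × 10^5 N.

6.572 × 10^5 N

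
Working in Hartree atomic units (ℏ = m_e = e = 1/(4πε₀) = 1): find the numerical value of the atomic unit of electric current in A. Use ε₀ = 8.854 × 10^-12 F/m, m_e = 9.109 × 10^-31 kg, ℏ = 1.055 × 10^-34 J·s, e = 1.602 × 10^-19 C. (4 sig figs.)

6.612 × 10^-3 A

From ℏ = m_e = e = 1/(4πε₀) = 1 the current scale is I_au = e E_h/ℏ = m_e e⁵/((4πε₀)²ℏ³).
E_h = 4.354 × 10^-18 J
e·E_h/ℏ = 6.612 × 10^-3 A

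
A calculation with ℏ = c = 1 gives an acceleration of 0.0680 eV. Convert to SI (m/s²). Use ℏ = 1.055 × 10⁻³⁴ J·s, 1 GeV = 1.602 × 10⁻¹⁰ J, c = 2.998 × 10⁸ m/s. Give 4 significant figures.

Acceleration is [L]/[T]² = c·[E]/ℏ.
1 GeV → c/ℏ × (1 GeV in J) = 4.552 × 10³² m/s².
Convert the energy scale: 0.0680 eV = 6.80 × 10⁻¹¹ GeV.
Result: 6.80 × 10⁻¹¹ × 4.552 × 10³² = 3.096 × 10²² m/s².

3.096 × 10²² m/s²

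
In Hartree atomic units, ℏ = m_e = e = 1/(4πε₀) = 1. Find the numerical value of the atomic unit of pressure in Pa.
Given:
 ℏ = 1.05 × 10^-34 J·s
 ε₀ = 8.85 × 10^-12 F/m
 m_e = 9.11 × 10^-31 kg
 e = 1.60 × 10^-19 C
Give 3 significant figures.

3.01 × 10^13 Pa

The unique combination of the constants set to 1 with dimensions of pressure is P_au = E_h/a₀³ = m_e⁴e¹⁰/((4πε₀)⁵ℏ⁸).
E_h = 4.38 × 10^-18 J
a₀ = 5.26 × 10^-11 m
E_h/a₀³ = 3.01 × 10^13 Pa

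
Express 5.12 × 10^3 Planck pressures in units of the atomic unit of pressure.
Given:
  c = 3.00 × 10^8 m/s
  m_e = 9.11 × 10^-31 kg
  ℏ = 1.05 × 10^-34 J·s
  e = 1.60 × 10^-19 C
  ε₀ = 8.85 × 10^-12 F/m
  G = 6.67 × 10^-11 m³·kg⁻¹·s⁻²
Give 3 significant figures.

7.96 × 10^103

Planck pressure: p_P = c⁷/(ℏG²) = 4.68 × 10^113 Pa
atomic unit of pressure: P_au = E_h/a₀³ = m_e⁴e¹⁰/((4πε₀)⁵ℏ⁸) = 3.01 × 10^13 Pa
5.12 × 10^3 × 4.68 × 10^113 / 3.01 × 10^13 = 7.96 × 10^103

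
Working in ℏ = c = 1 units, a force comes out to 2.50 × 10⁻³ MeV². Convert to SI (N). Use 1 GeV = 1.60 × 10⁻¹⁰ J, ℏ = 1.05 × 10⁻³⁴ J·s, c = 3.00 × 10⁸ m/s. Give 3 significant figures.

Force is [E]/[L] = [E]²/(ℏc); restore (ℏc)⁻¹.
1 GeV² → 1/(ℏc) × (1 GeV in J)² = 8.13 × 10⁵ N.
Convert the energy scale: 2.50 × 10⁻³ MeV² = 2.50 × 10⁻⁹ GeV².
Result: 2.50 × 10⁻⁹ × 8.13 × 10⁵ = 2.03 × 10⁻³ N.

2.03 × 10⁻³ N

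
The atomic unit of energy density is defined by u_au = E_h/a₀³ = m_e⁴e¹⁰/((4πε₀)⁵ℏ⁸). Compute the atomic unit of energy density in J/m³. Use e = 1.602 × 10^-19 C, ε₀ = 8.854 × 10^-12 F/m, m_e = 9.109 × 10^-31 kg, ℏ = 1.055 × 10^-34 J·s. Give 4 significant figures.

u_au = E_h/a₀³ = m_e⁴e¹⁰/((4πε₀)⁵ℏ⁸)
E_h = 4.354 × 10^-18 J
a₀ = 5.297 × 10^-11 m
E_h/a₀³ = 2.929 × 10^13 J/m³

2.929 × 10^13 J/m³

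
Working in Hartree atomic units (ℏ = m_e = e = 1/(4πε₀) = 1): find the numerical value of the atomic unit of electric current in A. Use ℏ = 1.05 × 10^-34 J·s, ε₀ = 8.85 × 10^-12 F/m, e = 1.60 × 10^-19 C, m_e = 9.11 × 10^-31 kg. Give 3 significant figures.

6.67 × 10^-3 A

The unique combination of the constants set to 1 with dimensions of current is I_au = e E_h/ℏ = m_e e⁵/((4πε₀)²ℏ³).
E_h = 4.38 × 10^-18 J
e·E_h/ℏ = 6.67 × 10^-3 A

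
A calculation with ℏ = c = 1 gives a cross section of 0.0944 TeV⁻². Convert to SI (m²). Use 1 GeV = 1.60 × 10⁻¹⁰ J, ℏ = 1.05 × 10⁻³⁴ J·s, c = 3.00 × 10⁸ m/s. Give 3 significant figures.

3.66 × 10⁻³⁹ m²

Area is [L]² = [E]⁻²·(ℏc)²; restore (ℏc)².
1 GeV⁻² → (ℏc)² × (1 GeV in J)⁻² = 3.88 × 10⁻³² m².
Convert the energy scale: 0.0944 TeV⁻² = 9.44 × 10⁻⁸ GeV⁻².
Result: 9.44 × 10⁻⁸ × 3.88 × 10⁻³² = 3.66 × 10⁻³⁹ m².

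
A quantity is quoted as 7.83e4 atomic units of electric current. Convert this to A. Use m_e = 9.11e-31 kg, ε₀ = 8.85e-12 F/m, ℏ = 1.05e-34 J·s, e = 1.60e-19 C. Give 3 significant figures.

One atomic unit of electric current: I_au = e E_h/ℏ = m_e e⁵/((4πε₀)²ℏ³) = 6.67e-3 A.
7.83e4 × 6.67e-3 A = 522 A

522 A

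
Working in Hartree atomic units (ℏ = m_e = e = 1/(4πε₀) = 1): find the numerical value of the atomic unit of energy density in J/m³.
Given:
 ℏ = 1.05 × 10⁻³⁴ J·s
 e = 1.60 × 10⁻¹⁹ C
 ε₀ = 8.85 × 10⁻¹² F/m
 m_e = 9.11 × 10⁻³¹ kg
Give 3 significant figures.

The unique combination of the constants set to 1 with dimensions of energy density is u_au = E_h/a₀³ = m_e⁴e¹⁰/((4πε₀)⁵ℏ⁸).
E_h = 4.38 × 10⁻¹⁸ J
a₀ = 5.26 × 10⁻¹¹ m
E_h/a₀³ = 3.01 × 10¹³ J/m³

3.01 × 10¹³ J/m³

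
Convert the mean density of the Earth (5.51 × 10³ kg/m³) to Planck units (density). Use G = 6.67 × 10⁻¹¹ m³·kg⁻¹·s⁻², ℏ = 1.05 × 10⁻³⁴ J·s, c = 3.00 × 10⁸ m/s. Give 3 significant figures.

1.06 × 10⁻⁹³

Planck density: ρ_P = c⁵/(ℏG²) = 5.20 × 10⁹⁶ kg/m³.
5.51 × 10³ / 5.20 × 10⁹⁶ = 1.06 × 10⁻⁹³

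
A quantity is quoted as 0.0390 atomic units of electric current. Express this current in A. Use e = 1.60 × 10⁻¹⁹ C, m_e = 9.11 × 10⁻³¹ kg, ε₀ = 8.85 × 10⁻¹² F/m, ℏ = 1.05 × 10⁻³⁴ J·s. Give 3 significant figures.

2.60 × 10⁻⁴ A

One atomic unit of electric current: I_au = e E_h/ℏ = m_e e⁵/((4πε₀)²ℏ³) = 6.67 × 10⁻³ A.
0.0390 × 6.67 × 10⁻³ A = 2.60 × 10⁻⁴ A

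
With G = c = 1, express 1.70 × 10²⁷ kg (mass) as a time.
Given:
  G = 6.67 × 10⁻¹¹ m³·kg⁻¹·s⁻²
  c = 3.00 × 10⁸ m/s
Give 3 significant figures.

4.20 × 10⁻⁹ s

Mass → time via G/c³.
1.70 × 10²⁷ kg × (G/c³) = 4.20 × 10⁻⁹ s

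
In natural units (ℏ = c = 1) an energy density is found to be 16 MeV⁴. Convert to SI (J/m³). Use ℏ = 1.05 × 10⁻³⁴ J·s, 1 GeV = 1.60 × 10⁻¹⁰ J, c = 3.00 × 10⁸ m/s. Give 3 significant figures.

3.35 × 10²⁶ J/m³

[E]/[L]³ = [E]⁴/(ℏc)³; restore (ℏc)⁻³.
1 GeV⁴ → 1/(ℏc)³ × (1 GeV in J)⁴ = 2.10 × 10³⁷ J/m³.
Convert the energy scale: 16 MeV⁴ = 1.60 × 10⁻¹¹ GeV⁴.
Result: 1.60 × 10⁻¹¹ × 2.10 × 10³⁷ = 3.35 × 10²⁶ J/m³.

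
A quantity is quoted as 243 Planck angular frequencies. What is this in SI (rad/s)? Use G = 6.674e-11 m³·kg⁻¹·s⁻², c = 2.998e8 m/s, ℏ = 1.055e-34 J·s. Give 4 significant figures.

One Planck angular frequency: ω_P = √(c⁵/(ℏG)) = 1.855e43 rad/s.
243 × 1.855e43 rad/s = 4.507e45 rad/s

4.507e45 rad/s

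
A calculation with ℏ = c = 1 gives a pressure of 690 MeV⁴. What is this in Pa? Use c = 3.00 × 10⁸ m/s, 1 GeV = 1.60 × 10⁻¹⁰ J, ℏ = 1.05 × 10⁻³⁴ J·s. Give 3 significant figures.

1.45 × 10²⁸ Pa

Pressure is [E]/[L]³ = [E]⁴/(ℏc)³.
1 GeV⁴ → 1/(ℏc)³ × (1 GeV in J)⁴ = 2.10 × 10³⁷ Pa.
Convert the energy scale: 690 MeV⁴ = 6.90 × 10⁻¹⁰ GeV⁴.
Result: 6.90 × 10⁻¹⁰ × 2.10 × 10³⁷ = 1.45 × 10²⁸ Pa.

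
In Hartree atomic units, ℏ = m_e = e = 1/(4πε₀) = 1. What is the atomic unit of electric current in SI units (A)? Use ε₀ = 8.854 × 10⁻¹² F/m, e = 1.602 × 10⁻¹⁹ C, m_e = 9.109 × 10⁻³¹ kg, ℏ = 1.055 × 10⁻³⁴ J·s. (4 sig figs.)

From ℏ = m_e = e = 1/(4πε₀) = 1 the current scale is I_au = e E_h/ℏ = m_e e⁵/((4πε₀)²ℏ³).
E_h = 4.354 × 10⁻¹⁸ J
e·E_h/ℏ = 6.612 × 10⁻³ A

6.612 × 10⁻³ A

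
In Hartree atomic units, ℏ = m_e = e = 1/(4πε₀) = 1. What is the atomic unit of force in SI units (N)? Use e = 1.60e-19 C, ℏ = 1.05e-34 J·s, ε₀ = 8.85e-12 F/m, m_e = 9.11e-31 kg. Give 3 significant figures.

The unique combination of the constants set to 1 with dimensions of force is F_au = E_h/a₀ = m_e²e⁶/((4πε₀)³ℏ⁴).
E_h = 4.38e-18 J
a₀ = 5.26e-11 m
E_h/a₀ = 8.33e-8 N

8.33e-8 N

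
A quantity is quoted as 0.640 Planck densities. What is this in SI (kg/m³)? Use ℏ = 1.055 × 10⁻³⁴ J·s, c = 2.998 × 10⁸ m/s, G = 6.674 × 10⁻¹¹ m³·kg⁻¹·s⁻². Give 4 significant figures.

One Planck density: ρ_P = c⁵/(ℏG²) = 5.154 × 10⁹⁶ kg/m³.
0.640 × 5.154 × 10⁹⁶ kg/m³ = 3.298 × 10⁹⁶ kg/m³

3.298 × 10⁹⁶ kg/m³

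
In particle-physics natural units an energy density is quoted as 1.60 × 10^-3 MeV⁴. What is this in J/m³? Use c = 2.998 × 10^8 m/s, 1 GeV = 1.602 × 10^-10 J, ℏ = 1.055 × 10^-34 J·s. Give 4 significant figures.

3.331 × 10^22 J/m³

[E]/[L]³ = [E]⁴/(ℏc)³; restore (ℏc)⁻³.
1 GeV⁴ → 1/(ℏc)³ × (1 GeV in J)⁴ = 2.082 × 10^37 J/m³.
Convert the energy scale: 1.60 × 10^-3 MeV⁴ = 1.60 × 10^-15 GeV⁴.
Result: 1.60 × 10^-15 × 2.082 × 10^37 = 3.331 × 10^22 J/m³.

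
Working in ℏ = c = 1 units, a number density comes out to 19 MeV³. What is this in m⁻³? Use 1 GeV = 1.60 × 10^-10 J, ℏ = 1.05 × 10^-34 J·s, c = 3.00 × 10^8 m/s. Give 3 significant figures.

2.49 × 10^39 m⁻³

Number density is [L]⁻³ = [E]³/(ℏc)³.
1 GeV³ → 1/(ℏc)³ × (1 GeV in J)³ = 1.31 × 10^47 m⁻³.
Convert the energy scale: 19 MeV³ = 1.90 × 10^-8 GeV³.
Result: 1.90 × 10^-8 × 1.31 × 10^47 = 2.49 × 10^39 m⁻³.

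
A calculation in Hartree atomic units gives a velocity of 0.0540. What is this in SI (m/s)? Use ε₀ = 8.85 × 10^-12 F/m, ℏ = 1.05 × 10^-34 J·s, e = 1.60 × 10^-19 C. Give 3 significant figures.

One atomic unit of velocity: v_au = e²/(4πε₀ℏ) = 2.19 × 10^6 m/s.
0.0540 × 2.19 × 10^6 m/s = 1.18 × 10^5 m/s

1.18 × 10^5 m/s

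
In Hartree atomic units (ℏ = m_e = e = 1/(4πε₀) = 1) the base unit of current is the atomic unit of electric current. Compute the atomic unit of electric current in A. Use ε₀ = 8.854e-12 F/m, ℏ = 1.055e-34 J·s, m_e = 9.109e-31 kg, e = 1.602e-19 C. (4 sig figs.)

I_au = e E_h/ℏ = m_e e⁵/((4πε₀)²ℏ³)
E_h = 4.354e-18 J
e·E_h/ℏ = 6.612e-3 A

6.612e-3 A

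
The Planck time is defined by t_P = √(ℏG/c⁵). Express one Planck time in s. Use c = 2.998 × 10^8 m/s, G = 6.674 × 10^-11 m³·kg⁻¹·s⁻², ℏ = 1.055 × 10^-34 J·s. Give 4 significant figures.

t_P = √(ℏG/c⁵)
  = √(2.907 × 10^-87)
  = 5.392 × 10^-44 s

5.392 × 10^-44 s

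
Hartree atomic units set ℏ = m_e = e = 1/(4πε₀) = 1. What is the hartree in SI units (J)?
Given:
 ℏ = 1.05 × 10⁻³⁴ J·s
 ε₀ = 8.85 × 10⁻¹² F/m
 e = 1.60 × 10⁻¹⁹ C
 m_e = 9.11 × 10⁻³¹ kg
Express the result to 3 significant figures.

Dimensional analysis gives E_h = m_e e⁴/(4πε₀ℏ)².
  = 5.97 × 10⁻¹⁰⁶ / 1.36 × 10⁻⁸⁸
  = 4.38 × 10⁻¹⁸ J

4.38 × 10⁻¹⁸ J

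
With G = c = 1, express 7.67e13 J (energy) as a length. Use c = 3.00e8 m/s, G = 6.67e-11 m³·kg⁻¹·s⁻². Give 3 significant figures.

6.32e-31 m

Energy → length via G/c⁴.
7.67e13 J × (G/c⁴) = 6.32e-31 m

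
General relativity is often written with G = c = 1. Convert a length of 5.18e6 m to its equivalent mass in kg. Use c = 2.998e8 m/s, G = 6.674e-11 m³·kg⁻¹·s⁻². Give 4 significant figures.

6.976e33 kg

Length → mass via c²/G.
5.18e6 m × (c²/G) = 6.976e33 kg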